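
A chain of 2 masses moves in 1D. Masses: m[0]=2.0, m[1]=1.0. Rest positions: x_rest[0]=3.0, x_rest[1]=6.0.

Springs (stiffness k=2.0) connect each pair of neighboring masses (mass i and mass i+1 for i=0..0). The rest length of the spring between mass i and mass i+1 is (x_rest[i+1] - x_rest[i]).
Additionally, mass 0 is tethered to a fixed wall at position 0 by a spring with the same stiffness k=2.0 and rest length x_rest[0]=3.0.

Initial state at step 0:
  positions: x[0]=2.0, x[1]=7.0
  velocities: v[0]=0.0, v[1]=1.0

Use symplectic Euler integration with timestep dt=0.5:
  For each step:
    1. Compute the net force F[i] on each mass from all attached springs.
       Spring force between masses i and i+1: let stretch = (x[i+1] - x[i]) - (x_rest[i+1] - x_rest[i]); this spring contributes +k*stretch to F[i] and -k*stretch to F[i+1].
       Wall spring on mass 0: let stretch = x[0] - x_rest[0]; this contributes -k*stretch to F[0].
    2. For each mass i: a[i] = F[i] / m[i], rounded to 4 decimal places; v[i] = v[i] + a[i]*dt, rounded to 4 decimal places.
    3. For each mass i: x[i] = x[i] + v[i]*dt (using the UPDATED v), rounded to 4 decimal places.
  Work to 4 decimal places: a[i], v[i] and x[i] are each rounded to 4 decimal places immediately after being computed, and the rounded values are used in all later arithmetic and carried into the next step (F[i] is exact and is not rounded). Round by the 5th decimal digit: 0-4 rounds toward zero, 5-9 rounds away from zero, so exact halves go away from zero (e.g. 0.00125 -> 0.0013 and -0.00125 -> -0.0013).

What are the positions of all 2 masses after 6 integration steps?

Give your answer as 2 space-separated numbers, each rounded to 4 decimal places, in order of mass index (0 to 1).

Step 0: x=[2.0000 7.0000] v=[0.0000 1.0000]
Step 1: x=[2.7500 6.5000] v=[1.5000 -1.0000]
Step 2: x=[3.7500 5.6250] v=[2.0000 -1.7500]
Step 3: x=[4.2813 5.3125] v=[1.0625 -0.6250]
Step 4: x=[4.0000 5.9844] v=[-0.5626 1.3438]
Step 5: x=[3.2148 7.1641] v=[-1.5704 2.3594]
Step 6: x=[2.6132 7.8692] v=[-1.2032 1.4101]

Answer: 2.6132 7.8692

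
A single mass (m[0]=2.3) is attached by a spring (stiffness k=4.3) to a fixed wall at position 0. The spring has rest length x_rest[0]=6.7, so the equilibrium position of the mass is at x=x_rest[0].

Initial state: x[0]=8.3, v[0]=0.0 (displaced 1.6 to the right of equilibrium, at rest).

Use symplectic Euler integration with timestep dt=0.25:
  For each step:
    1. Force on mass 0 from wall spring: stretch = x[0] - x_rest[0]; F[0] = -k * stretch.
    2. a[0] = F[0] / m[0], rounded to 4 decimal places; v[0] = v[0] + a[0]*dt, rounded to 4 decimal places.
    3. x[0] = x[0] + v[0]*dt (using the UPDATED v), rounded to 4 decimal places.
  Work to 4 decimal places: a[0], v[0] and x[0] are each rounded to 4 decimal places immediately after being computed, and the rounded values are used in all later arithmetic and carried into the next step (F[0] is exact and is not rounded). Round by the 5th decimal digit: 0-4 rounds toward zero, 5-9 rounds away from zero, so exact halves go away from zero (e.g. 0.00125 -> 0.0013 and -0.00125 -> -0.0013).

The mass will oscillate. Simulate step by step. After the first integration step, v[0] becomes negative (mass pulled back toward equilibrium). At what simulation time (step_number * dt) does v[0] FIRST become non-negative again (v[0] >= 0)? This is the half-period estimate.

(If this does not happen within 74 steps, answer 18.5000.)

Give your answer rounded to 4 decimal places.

Step 0: x=[8.3000] v=[0.0000]
Step 1: x=[8.1131] v=[-0.7478]
Step 2: x=[7.7610] v=[-1.4083]
Step 3: x=[7.2850] v=[-1.9042]
Step 4: x=[6.7406] v=[-2.1776]
Step 5: x=[6.1915] v=[-2.1966]
Step 6: x=[5.7018] v=[-1.9589]
Step 7: x=[5.3287] v=[-1.4924]
Step 8: x=[5.1158] v=[-0.8515]
Step 9: x=[5.0880] v=[-0.1111]
Step 10: x=[5.2486] v=[0.6423]
First v>=0 after going negative at step 10, time=2.5000

Answer: 2.5000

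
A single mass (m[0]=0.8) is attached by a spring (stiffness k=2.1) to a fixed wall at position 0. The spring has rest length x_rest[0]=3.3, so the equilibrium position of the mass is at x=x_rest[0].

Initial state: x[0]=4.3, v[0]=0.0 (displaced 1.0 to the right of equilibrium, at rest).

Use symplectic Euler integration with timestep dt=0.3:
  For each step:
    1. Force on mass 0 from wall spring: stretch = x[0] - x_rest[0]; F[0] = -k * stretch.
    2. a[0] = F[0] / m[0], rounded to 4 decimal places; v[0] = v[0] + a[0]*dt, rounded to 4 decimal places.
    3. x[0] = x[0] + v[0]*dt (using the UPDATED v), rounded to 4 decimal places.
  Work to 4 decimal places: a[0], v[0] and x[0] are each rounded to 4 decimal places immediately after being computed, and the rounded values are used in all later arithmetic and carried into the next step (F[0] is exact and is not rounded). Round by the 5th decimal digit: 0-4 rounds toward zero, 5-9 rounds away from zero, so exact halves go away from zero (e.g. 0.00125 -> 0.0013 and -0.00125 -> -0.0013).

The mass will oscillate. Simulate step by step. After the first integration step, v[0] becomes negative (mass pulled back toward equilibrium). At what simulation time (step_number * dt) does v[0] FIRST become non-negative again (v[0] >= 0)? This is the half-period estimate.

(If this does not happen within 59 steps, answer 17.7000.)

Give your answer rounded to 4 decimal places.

Step 0: x=[4.3000] v=[0.0000]
Step 1: x=[4.0638] v=[-0.7875]
Step 2: x=[3.6471] v=[-1.3890]
Step 3: x=[3.1484] v=[-1.6623]
Step 4: x=[2.6855] v=[-1.5429]
Step 5: x=[2.3678] v=[-1.0590]
Step 6: x=[2.2703] v=[-0.3249]
Step 7: x=[2.4161] v=[0.4860]
First v>=0 after going negative at step 7, time=2.1000

Answer: 2.1000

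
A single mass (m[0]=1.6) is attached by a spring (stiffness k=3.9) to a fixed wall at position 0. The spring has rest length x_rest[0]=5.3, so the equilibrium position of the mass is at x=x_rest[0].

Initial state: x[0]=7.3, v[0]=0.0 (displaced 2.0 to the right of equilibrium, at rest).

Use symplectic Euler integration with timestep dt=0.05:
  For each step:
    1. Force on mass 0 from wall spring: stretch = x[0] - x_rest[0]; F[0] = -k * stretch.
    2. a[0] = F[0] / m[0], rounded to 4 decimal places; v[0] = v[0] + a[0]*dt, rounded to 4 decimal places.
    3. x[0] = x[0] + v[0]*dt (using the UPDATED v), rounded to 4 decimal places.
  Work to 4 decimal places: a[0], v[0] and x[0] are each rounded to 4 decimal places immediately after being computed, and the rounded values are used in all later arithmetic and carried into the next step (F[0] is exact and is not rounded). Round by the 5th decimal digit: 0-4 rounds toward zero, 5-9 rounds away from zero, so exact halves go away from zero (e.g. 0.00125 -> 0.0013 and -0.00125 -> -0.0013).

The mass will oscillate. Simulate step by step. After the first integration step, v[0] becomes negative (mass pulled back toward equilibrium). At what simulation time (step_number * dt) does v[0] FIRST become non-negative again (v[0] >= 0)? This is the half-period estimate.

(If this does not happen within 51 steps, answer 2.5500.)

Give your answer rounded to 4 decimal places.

Step 0: x=[7.3000] v=[0.0000]
Step 1: x=[7.2878] v=[-0.2438]
Step 2: x=[7.2635] v=[-0.4861]
Step 3: x=[7.2272] v=[-0.7254]
Step 4: x=[7.1792] v=[-0.9603]
Step 5: x=[7.1197] v=[-1.1893]
Step 6: x=[7.0491] v=[-1.4111]
Step 7: x=[6.9679] v=[-1.6243]
Step 8: x=[6.8765] v=[-1.8276]
Step 9: x=[6.7755] v=[-2.0197]
Step 10: x=[6.6655] v=[-2.1995]
Step 11: x=[6.5472] v=[-2.3659]
Step 12: x=[6.4213] v=[-2.5179]
Step 13: x=[6.2886] v=[-2.6546]
Step 14: x=[6.1498] v=[-2.7751]
Step 15: x=[6.0059] v=[-2.8787]
Step 16: x=[5.8577] v=[-2.9647]
Step 17: x=[5.7061] v=[-3.0327]
Step 18: x=[5.5520] v=[-3.0822]
Step 19: x=[5.3964] v=[-3.1129]
Step 20: x=[5.2402] v=[-3.1247]
Step 21: x=[5.0843] v=[-3.1174]
Step 22: x=[4.9297] v=[-3.0911]
Step 23: x=[4.7774] v=[-3.0460]
Step 24: x=[4.6283] v=[-2.9823]
Step 25: x=[4.4833] v=[-2.9004]
Step 26: x=[4.3433] v=[-2.8009]
Step 27: x=[4.2091] v=[-2.6843]
Step 28: x=[4.0815] v=[-2.5513]
Step 29: x=[3.9614] v=[-2.4028]
Step 30: x=[3.8494] v=[-2.2397]
Step 31: x=[3.7463] v=[-2.0629]
Step 32: x=[3.6526] v=[-1.8735]
Step 33: x=[3.5690] v=[-1.6727]
Step 34: x=[3.4959] v=[-1.4617]
Step 35: x=[3.4338] v=[-1.2418]
Step 36: x=[3.3831] v=[-1.0144]
Step 37: x=[3.3441] v=[-0.7808]
Step 38: x=[3.3170] v=[-0.5424]
Step 39: x=[3.3020] v=[-0.3007]
Step 40: x=[3.2991] v=[-0.0572]
Step 41: x=[3.3084] v=[0.1867]
First v>=0 after going negative at step 41, time=2.0500

Answer: 2.0500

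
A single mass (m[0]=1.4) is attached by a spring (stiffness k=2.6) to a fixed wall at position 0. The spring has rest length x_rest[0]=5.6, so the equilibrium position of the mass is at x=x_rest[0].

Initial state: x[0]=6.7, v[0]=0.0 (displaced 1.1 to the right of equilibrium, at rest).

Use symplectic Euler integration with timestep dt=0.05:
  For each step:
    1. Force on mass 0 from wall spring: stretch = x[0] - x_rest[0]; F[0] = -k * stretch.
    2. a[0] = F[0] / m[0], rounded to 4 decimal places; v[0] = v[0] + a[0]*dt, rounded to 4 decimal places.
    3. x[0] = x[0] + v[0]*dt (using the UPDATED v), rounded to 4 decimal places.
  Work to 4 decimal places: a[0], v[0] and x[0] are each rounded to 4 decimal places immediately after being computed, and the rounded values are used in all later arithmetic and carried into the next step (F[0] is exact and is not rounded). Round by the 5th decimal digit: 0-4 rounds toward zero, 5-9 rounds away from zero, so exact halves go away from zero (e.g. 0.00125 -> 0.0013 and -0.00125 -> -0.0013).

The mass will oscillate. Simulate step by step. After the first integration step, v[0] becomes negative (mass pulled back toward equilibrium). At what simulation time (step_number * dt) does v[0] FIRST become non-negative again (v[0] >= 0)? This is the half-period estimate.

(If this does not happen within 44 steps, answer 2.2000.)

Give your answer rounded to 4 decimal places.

Answer: 2.2000

Derivation:
Step 0: x=[6.7000] v=[0.0000]
Step 1: x=[6.6949] v=[-0.1021]
Step 2: x=[6.6847] v=[-0.2038]
Step 3: x=[6.6695] v=[-0.3045]
Step 4: x=[6.6493] v=[-0.4038]
Step 5: x=[6.6242] v=[-0.5012]
Step 6: x=[6.5944] v=[-0.5963]
Step 7: x=[6.5600] v=[-0.6886]
Step 8: x=[6.5211] v=[-0.7777]
Step 9: x=[6.4779] v=[-0.8632]
Step 10: x=[6.4307] v=[-0.9447]
Step 11: x=[6.3796] v=[-1.0218]
Step 12: x=[6.3249] v=[-1.0942]
Step 13: x=[6.2668] v=[-1.1615]
Step 14: x=[6.2056] v=[-1.2234]
Step 15: x=[6.1416] v=[-1.2796]
Step 16: x=[6.0751] v=[-1.3299]
Step 17: x=[6.0064] v=[-1.3740]
Step 18: x=[5.9358] v=[-1.4117]
Step 19: x=[5.8637] v=[-1.4429]
Step 20: x=[5.7903] v=[-1.4674]
Step 21: x=[5.7160] v=[-1.4851]
Step 22: x=[5.6412] v=[-1.4959]
Step 23: x=[5.5662] v=[-1.4997]
Step 24: x=[5.4914] v=[-1.4966]
Step 25: x=[5.4171] v=[-1.4865]
Step 26: x=[5.3436] v=[-1.4695]
Step 27: x=[5.2713] v=[-1.4457]
Step 28: x=[5.2005] v=[-1.4152]
Step 29: x=[5.1316] v=[-1.3781]
Step 30: x=[5.0649] v=[-1.3346]
Step 31: x=[5.0007] v=[-1.2849]
Step 32: x=[4.9392] v=[-1.2293]
Step 33: x=[4.8808] v=[-1.1679]
Step 34: x=[4.8257] v=[-1.1011]
Step 35: x=[4.7742] v=[-1.0292]
Step 36: x=[4.7266] v=[-0.9525]
Step 37: x=[4.6830] v=[-0.8714]
Step 38: x=[4.6437] v=[-0.7863]
Step 39: x=[4.6088] v=[-0.6975]
Step 40: x=[4.5785] v=[-0.6055]
Step 41: x=[4.5530] v=[-0.5106]
Step 42: x=[4.5323] v=[-0.4134]
Step 43: x=[4.5166] v=[-0.3143]
Step 44: x=[4.5059] v=[-0.2137]
v[0] did not become non-negative within 44 steps; using fallback time=2.2000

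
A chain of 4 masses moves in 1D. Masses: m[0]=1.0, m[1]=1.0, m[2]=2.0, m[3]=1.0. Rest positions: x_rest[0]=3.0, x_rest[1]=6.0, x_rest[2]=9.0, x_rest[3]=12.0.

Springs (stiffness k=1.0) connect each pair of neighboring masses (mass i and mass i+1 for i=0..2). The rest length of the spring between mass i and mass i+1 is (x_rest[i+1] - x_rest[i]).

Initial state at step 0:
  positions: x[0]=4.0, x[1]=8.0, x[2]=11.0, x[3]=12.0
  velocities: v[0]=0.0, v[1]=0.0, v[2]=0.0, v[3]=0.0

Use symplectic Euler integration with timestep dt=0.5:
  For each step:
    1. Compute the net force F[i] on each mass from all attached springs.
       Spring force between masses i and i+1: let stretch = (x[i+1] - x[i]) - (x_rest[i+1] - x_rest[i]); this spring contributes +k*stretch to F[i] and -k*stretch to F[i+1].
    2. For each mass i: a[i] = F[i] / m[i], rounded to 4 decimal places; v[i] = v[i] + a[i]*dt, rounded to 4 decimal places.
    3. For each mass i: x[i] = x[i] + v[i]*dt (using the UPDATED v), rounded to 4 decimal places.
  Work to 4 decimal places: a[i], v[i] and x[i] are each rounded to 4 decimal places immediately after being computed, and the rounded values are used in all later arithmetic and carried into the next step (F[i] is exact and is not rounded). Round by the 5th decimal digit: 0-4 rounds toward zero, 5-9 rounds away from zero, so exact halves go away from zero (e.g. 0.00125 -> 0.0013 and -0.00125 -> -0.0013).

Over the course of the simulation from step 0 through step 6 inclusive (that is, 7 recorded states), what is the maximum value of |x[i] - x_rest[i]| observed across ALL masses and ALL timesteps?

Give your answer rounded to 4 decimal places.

Answer: 2.6862

Derivation:
Step 0: x=[4.0000 8.0000 11.0000 12.0000] v=[0.0000 0.0000 0.0000 0.0000]
Step 1: x=[4.2500 7.7500 10.7500 12.5000] v=[0.5000 -0.5000 -0.5000 1.0000]
Step 2: x=[4.6250 7.3750 10.3438 13.3125] v=[0.7500 -0.7500 -0.8125 1.6250]
Step 3: x=[4.9375 7.0547 9.9375 14.1329] v=[0.6250 -0.6406 -0.8126 1.6407]
Step 4: x=[5.0293 6.9258 9.6953 14.6544] v=[0.1836 -0.2578 -0.4845 1.0430]
Step 5: x=[4.8452 7.0152 9.7268 14.6862] v=[-0.3682 0.1787 0.0629 0.0635]
Step 6: x=[4.4536 7.2400 10.0393 14.2281] v=[-0.7832 0.4495 0.6249 -0.9162]
Max displacement = 2.6862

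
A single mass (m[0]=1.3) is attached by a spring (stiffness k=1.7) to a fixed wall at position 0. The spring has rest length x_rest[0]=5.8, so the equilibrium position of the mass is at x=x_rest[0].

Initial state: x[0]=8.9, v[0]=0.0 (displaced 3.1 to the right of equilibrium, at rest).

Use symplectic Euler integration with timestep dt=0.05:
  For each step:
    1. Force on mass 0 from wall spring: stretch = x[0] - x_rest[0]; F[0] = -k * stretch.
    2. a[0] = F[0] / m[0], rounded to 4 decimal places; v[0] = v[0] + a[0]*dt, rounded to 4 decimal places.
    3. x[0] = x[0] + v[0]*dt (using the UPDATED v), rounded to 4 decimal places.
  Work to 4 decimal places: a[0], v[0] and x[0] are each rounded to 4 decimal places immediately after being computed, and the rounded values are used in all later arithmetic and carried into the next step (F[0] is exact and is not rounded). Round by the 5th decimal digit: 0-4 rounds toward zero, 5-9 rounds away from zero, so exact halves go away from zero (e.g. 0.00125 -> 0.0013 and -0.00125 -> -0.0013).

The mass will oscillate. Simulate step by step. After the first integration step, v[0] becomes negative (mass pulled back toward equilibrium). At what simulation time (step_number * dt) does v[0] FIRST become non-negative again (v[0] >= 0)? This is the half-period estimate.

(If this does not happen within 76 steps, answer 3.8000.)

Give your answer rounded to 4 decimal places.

Answer: 2.7500

Derivation:
Step 0: x=[8.9000] v=[0.0000]
Step 1: x=[8.8899] v=[-0.2027]
Step 2: x=[8.8697] v=[-0.4047]
Step 3: x=[8.8394] v=[-0.6054]
Step 4: x=[8.7992] v=[-0.8041]
Step 5: x=[8.7492] v=[-1.0002]
Step 6: x=[8.6896] v=[-1.1930]
Step 7: x=[8.6205] v=[-1.3819]
Step 8: x=[8.5422] v=[-1.5663]
Step 9: x=[8.4549] v=[-1.7456]
Step 10: x=[8.3589] v=[-1.9192]
Step 11: x=[8.2546] v=[-2.0865]
Step 12: x=[8.1423] v=[-2.2470]
Step 13: x=[8.0223] v=[-2.4002]
Step 14: x=[7.8950] v=[-2.5455]
Step 15: x=[7.7609] v=[-2.6825]
Step 16: x=[7.6204] v=[-2.8107]
Step 17: x=[7.4739] v=[-2.9297]
Step 18: x=[7.3219] v=[-3.0391]
Step 19: x=[7.1650] v=[-3.1386]
Step 20: x=[7.0036] v=[-3.2279]
Step 21: x=[6.8383] v=[-3.3066]
Step 22: x=[6.6696] v=[-3.3745]
Step 23: x=[6.4980] v=[-3.4314]
Step 24: x=[6.3242] v=[-3.4770]
Step 25: x=[6.1486] v=[-3.5113]
Step 26: x=[5.9719] v=[-3.5341]
Step 27: x=[5.7946] v=[-3.5453]
Step 28: x=[5.6174] v=[-3.5449]
Step 29: x=[5.4408] v=[-3.5330]
Step 30: x=[5.2653] v=[-3.5095]
Step 31: x=[5.0916] v=[-3.4745]
Step 32: x=[4.9202] v=[-3.4282]
Step 33: x=[4.7517] v=[-3.3707]
Step 34: x=[4.5866] v=[-3.3022]
Step 35: x=[4.4255] v=[-3.2229]
Step 36: x=[4.2689] v=[-3.1330]
Step 37: x=[4.1173] v=[-3.0329]
Step 38: x=[3.9712] v=[-2.9229]
Step 39: x=[3.8310] v=[-2.8033]
Step 40: x=[3.6973] v=[-2.6746]
Step 41: x=[3.5704] v=[-2.5371]
Step 42: x=[3.4508] v=[-2.3913]
Step 43: x=[3.3389] v=[-2.2377]
Step 44: x=[3.2351] v=[-2.0768]
Step 45: x=[3.1396] v=[-1.9091]
Step 46: x=[3.0528] v=[-1.7352]
Step 47: x=[2.9750] v=[-1.5556]
Step 48: x=[2.9065] v=[-1.3709]
Step 49: x=[2.8474] v=[-1.1817]
Step 50: x=[2.7980] v=[-0.9886]
Step 51: x=[2.7584] v=[-0.7923]
Step 52: x=[2.7287] v=[-0.5934]
Step 53: x=[2.7091] v=[-0.3926]
Step 54: x=[2.6996] v=[-0.1905]
Step 55: x=[2.7002] v=[0.0122]
First v>=0 after going negative at step 55, time=2.7500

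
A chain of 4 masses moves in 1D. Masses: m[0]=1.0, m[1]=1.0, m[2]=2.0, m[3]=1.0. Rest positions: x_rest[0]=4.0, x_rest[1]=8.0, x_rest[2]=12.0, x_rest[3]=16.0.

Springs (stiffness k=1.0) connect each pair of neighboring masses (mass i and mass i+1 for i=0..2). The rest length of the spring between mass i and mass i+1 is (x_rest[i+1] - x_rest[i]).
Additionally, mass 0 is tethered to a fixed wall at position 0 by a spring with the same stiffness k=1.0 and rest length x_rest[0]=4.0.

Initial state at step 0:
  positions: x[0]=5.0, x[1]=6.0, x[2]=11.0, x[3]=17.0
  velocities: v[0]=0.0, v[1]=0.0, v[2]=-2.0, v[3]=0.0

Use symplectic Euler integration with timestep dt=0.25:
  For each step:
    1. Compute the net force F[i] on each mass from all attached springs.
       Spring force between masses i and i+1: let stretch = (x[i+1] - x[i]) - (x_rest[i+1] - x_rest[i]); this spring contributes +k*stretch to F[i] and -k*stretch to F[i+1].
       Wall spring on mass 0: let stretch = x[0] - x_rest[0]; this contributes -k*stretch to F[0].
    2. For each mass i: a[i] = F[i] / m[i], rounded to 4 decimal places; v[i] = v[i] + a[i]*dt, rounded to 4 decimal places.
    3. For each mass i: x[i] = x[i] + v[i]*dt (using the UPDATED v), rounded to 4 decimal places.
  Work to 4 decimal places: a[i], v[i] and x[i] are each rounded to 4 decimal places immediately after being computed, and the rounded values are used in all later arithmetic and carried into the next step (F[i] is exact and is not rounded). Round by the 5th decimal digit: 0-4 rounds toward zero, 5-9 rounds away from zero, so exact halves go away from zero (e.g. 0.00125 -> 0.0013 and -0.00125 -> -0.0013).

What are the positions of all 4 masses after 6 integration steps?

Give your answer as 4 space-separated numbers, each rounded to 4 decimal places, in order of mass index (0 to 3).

Answer: 2.2842 7.9575 9.5986 14.1240

Derivation:
Step 0: x=[5.0000 6.0000 11.0000 17.0000] v=[0.0000 0.0000 -2.0000 0.0000]
Step 1: x=[4.7500 6.2500 10.5313 16.8750] v=[-1.0000 1.0000 -1.8750 -0.5000]
Step 2: x=[4.2969 6.6738 10.1270 16.6035] v=[-1.8125 1.6953 -1.6172 -1.0859]
Step 3: x=[3.7238 7.1649 9.8172 16.1773] v=[-2.2925 1.9644 -1.2393 -1.7050]
Step 4: x=[3.1330 7.6067 9.6233 15.6036] v=[-2.3632 1.7672 -0.7758 -2.2950]
Step 5: x=[2.6260 7.8949 9.5532 14.9061] v=[-2.0280 1.1529 -0.2803 -2.7901]
Step 6: x=[2.2842 7.9575 9.5986 14.1240] v=[-1.3673 0.2503 0.1815 -3.1283]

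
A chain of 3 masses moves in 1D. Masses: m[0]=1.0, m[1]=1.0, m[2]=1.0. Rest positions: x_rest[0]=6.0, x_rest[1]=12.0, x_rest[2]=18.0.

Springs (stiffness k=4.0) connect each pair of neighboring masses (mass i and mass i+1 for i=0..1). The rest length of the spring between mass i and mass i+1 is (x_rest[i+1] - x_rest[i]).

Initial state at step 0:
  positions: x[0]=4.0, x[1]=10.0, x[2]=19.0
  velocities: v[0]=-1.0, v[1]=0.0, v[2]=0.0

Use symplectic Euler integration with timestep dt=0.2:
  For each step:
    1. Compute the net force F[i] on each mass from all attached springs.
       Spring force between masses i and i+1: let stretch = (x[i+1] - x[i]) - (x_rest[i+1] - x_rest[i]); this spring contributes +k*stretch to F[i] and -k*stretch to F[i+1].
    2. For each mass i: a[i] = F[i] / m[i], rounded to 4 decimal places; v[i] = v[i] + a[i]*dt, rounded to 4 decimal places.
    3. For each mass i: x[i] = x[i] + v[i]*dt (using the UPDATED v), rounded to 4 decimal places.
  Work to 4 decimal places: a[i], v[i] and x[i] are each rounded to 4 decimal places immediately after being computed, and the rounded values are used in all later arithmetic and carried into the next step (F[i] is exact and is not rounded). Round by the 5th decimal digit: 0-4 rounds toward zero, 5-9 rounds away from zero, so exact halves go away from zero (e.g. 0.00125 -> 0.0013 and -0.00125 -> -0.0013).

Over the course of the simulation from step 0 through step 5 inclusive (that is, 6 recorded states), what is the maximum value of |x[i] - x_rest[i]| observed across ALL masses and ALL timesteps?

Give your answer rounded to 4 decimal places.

Step 0: x=[4.0000 10.0000 19.0000] v=[-1.0000 0.0000 0.0000]
Step 1: x=[3.8000 10.4800 18.5200] v=[-1.0000 2.4000 -2.4000]
Step 2: x=[3.7088 11.1776 17.7136] v=[-0.4560 3.4880 -4.0320]
Step 3: x=[3.8526 11.7260 16.8214] v=[0.7190 2.7418 -4.4608]
Step 4: x=[4.2961 11.8299 16.0740] v=[2.2177 0.5194 -3.7371]
Step 5: x=[4.9850 11.4074 15.6075] v=[3.4447 -2.1124 -2.3324]
Max displacement = 2.3925

Answer: 2.3925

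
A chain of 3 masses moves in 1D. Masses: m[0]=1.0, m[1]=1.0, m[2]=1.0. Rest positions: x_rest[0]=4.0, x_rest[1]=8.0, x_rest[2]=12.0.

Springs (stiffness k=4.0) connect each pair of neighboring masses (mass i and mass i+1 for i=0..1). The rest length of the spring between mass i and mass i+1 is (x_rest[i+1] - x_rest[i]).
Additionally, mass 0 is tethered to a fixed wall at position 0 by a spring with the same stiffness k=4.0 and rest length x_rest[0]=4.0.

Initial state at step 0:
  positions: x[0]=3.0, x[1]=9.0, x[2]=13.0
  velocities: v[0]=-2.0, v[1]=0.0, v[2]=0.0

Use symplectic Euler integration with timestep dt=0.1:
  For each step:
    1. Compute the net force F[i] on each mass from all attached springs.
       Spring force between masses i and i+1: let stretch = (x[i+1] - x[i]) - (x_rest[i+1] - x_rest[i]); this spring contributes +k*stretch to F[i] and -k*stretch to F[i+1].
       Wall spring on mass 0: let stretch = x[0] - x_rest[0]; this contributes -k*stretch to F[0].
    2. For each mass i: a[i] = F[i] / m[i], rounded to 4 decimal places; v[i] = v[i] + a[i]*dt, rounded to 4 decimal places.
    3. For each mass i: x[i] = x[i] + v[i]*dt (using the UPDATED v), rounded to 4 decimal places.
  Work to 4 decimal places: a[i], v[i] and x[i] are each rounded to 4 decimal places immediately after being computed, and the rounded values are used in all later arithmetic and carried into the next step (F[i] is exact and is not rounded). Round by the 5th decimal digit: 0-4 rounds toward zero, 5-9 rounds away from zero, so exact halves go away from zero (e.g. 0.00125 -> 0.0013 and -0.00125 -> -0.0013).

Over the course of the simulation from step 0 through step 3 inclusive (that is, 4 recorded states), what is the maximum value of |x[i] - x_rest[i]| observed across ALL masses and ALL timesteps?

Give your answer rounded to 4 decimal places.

Step 0: x=[3.0000 9.0000 13.0000] v=[-2.0000 0.0000 0.0000]
Step 1: x=[2.9200 8.9200 13.0000] v=[-0.8000 -0.8000 0.0000]
Step 2: x=[2.9632 8.7632 12.9968] v=[0.4320 -1.5680 -0.0320]
Step 3: x=[3.1199 8.5437 12.9843] v=[1.5667 -2.1946 -0.1254]
Max displacement = 1.0800

Answer: 1.0800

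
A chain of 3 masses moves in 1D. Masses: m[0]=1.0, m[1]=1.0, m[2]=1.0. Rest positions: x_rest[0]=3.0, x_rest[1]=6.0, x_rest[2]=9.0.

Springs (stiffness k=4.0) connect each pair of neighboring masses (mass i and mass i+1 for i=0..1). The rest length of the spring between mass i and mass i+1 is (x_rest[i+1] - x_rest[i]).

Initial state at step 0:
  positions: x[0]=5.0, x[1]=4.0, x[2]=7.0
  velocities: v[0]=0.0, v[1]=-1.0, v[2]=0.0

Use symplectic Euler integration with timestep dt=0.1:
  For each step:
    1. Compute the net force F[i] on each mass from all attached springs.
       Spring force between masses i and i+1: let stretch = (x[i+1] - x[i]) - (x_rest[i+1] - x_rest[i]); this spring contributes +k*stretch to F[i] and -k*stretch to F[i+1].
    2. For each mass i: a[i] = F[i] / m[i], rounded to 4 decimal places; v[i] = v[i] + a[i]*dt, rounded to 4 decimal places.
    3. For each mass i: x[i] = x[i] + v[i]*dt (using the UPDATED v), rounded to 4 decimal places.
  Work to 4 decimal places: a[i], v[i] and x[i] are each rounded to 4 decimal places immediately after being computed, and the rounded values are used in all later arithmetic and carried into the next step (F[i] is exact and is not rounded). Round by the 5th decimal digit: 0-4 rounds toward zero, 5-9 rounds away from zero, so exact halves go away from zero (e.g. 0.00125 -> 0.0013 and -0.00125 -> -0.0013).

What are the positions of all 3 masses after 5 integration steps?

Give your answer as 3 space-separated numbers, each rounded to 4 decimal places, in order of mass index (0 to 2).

Answer: 2.9431 5.4308 7.1262

Derivation:
Step 0: x=[5.0000 4.0000 7.0000] v=[0.0000 -1.0000 0.0000]
Step 1: x=[4.8400 4.0600 7.0000] v=[-1.6000 0.6000 0.0000]
Step 2: x=[4.5288 4.2688 7.0024] v=[-3.1120 2.0880 0.0240]
Step 3: x=[4.0872 4.5973 7.0155] v=[-4.4160 3.2854 0.1306]
Step 4: x=[3.5460 5.0022 7.0518] v=[-5.4120 4.0486 0.3633]
Step 5: x=[2.9431 5.4308 7.1262] v=[-6.0295 4.2860 0.7435]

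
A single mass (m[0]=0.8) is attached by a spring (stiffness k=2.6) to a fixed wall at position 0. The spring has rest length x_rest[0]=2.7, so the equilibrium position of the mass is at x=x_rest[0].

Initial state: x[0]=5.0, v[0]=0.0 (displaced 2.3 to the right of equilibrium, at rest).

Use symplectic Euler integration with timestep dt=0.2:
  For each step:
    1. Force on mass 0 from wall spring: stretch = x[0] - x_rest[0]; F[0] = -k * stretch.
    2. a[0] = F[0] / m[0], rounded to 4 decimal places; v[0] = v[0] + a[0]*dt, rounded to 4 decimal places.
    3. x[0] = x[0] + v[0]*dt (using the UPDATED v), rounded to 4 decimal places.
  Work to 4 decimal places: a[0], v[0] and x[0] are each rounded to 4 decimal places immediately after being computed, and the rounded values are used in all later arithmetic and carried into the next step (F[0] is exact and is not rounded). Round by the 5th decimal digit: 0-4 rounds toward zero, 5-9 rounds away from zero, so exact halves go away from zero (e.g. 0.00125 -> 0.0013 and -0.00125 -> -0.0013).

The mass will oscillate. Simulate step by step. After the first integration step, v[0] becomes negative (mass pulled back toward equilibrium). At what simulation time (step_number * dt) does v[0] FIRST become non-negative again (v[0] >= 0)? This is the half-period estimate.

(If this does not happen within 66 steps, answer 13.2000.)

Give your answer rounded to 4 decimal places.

Answer: 1.8000

Derivation:
Step 0: x=[5.0000] v=[0.0000]
Step 1: x=[4.7010] v=[-1.4950]
Step 2: x=[4.1419] v=[-2.7957]
Step 3: x=[3.3953] v=[-3.7329]
Step 4: x=[2.5583] v=[-4.1848]
Step 5: x=[1.7398] v=[-4.0927]
Step 6: x=[1.0461] v=[-3.4686]
Step 7: x=[0.5674] v=[-2.3936]
Step 8: x=[0.3659] v=[-1.0074]
Step 9: x=[0.4679] v=[0.5098]
First v>=0 after going negative at step 9, time=1.8000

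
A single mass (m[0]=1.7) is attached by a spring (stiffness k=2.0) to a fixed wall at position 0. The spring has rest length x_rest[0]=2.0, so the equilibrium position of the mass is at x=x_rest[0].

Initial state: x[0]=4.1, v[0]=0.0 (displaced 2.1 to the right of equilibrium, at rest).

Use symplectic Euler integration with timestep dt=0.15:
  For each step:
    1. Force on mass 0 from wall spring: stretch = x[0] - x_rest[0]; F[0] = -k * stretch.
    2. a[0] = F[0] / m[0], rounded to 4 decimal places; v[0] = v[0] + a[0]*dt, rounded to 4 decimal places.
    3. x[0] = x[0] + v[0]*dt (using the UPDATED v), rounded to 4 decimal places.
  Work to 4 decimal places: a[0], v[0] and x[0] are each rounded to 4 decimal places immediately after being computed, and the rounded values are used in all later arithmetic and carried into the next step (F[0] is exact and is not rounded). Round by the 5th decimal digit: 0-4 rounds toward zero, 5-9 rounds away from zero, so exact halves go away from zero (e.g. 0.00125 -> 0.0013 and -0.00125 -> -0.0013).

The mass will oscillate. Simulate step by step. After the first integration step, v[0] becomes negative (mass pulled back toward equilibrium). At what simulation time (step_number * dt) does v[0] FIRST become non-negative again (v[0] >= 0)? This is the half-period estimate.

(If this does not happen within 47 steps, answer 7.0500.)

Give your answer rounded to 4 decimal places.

Step 0: x=[4.1000] v=[0.0000]
Step 1: x=[4.0444] v=[-0.3706]
Step 2: x=[3.9347] v=[-0.7314]
Step 3: x=[3.7738] v=[-1.0728]
Step 4: x=[3.5659] v=[-1.3858]
Step 5: x=[3.3166] v=[-1.6621]
Step 6: x=[3.0324] v=[-1.8944]
Step 7: x=[2.7209] v=[-2.0766]
Step 8: x=[2.3903] v=[-2.2038]
Step 9: x=[2.0494] v=[-2.2727]
Step 10: x=[1.7072] v=[-2.2814]
Step 11: x=[1.3727] v=[-2.2297]
Step 12: x=[1.0549] v=[-2.1190]
Step 13: x=[0.7621] v=[-1.9522]
Step 14: x=[0.5020] v=[-1.7337]
Step 15: x=[0.2816] v=[-1.4693]
Step 16: x=[0.1067] v=[-1.1661]
Step 17: x=[-0.0181] v=[-0.8320]
Step 18: x=[-0.0895] v=[-0.4759]
Step 19: x=[-0.1056] v=[-0.1072]
Step 20: x=[-0.0659] v=[0.2644]
First v>=0 after going negative at step 20, time=3.0000

Answer: 3.0000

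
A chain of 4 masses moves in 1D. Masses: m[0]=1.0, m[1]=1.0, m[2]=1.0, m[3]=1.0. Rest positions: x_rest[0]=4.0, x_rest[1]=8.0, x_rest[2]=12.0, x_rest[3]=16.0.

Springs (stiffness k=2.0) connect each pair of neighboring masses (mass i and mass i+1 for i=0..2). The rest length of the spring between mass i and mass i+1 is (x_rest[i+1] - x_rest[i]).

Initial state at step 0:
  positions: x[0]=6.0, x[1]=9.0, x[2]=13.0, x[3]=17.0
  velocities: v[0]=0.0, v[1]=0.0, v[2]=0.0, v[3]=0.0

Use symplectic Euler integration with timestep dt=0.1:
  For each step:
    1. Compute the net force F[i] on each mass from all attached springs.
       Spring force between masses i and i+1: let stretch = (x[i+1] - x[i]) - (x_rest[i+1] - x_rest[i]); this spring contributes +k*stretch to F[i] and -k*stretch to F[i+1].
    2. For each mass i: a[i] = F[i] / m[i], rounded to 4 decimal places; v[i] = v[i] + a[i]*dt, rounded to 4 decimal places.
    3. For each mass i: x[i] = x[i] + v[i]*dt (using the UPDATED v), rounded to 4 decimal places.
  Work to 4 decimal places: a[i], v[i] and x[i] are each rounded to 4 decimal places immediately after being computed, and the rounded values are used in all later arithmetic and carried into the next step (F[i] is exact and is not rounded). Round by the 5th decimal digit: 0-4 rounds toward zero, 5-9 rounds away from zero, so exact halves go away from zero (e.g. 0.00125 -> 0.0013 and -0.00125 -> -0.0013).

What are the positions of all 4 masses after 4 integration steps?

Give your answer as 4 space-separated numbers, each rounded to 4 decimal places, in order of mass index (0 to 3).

Answer: 5.8118 9.1825 13.0058 17.0001

Derivation:
Step 0: x=[6.0000 9.0000 13.0000 17.0000] v=[0.0000 0.0000 0.0000 0.0000]
Step 1: x=[5.9800 9.0200 13.0000 17.0000] v=[-0.2000 0.2000 0.0000 0.0000]
Step 2: x=[5.9408 9.0588 13.0004 17.0000] v=[-0.3920 0.3880 0.0040 0.0000]
Step 3: x=[5.8840 9.1141 13.0020 17.0000] v=[-0.5684 0.5527 0.0156 0.0001]
Step 4: x=[5.8118 9.1825 13.0058 17.0001] v=[-0.7224 0.6843 0.0376 0.0005]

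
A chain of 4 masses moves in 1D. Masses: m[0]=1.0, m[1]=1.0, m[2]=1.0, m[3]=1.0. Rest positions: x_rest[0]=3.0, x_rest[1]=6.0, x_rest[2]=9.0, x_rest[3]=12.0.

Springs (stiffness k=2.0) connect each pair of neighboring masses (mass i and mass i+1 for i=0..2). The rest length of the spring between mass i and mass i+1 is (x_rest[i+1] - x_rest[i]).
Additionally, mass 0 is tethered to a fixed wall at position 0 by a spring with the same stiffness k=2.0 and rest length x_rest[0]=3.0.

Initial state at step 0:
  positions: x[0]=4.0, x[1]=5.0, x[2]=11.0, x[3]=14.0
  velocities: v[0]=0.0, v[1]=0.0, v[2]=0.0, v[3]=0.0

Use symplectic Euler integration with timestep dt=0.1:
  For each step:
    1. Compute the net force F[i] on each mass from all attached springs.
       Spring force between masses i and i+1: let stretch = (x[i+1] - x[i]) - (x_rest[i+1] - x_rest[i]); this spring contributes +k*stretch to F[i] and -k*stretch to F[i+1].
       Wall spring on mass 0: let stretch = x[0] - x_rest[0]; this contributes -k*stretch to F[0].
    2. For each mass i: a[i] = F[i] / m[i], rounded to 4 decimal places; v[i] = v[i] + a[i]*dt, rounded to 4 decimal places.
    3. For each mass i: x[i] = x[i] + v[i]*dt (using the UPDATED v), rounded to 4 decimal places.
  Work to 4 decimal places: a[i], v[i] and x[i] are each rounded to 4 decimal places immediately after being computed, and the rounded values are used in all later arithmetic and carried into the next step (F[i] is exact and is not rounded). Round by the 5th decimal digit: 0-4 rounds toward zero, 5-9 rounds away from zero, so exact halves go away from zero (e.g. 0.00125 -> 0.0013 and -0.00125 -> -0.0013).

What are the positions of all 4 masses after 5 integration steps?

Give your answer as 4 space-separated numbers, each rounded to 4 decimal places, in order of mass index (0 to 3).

Answer: 3.2457 6.2878 10.2451 13.9611

Derivation:
Step 0: x=[4.0000 5.0000 11.0000 14.0000] v=[0.0000 0.0000 0.0000 0.0000]
Step 1: x=[3.9400 5.1000 10.9400 14.0000] v=[-0.6000 1.0000 -0.6000 0.0000]
Step 2: x=[3.8244 5.2936 10.8244 13.9988] v=[-1.1560 1.9360 -1.1560 -0.0120]
Step 3: x=[3.6617 5.5684 10.6617 13.9941] v=[-1.6270 2.7483 -1.6273 -0.0469]
Step 4: x=[3.4639 5.9070 10.4638 13.9828] v=[-1.9780 3.3856 -1.9795 -0.1134]
Step 5: x=[3.2457 6.2878 10.2451 13.9611] v=[-2.1822 3.8083 -2.1871 -0.2172]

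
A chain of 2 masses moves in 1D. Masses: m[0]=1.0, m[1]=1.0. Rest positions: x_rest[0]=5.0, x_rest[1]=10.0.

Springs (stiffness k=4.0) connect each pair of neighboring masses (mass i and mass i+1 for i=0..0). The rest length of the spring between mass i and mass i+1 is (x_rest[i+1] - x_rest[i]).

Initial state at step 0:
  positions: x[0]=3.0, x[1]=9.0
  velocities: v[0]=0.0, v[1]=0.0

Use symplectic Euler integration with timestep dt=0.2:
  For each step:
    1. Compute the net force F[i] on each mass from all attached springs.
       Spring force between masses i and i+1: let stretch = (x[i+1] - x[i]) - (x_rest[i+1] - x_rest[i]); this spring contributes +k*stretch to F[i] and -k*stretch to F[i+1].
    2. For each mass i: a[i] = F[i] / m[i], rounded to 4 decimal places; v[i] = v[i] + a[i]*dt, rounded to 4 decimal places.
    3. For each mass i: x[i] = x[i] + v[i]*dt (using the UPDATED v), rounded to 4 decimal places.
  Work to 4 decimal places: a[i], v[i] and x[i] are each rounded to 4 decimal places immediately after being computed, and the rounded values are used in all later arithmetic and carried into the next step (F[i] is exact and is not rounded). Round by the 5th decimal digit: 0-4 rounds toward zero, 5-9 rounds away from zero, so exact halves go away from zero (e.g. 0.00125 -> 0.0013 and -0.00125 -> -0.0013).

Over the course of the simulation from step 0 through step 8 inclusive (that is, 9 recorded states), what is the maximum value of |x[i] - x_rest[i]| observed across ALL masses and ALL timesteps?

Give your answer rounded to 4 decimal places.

Answer: 2.0213

Derivation:
Step 0: x=[3.0000 9.0000] v=[0.0000 0.0000]
Step 1: x=[3.1600 8.8400] v=[0.8000 -0.8000]
Step 2: x=[3.4288 8.5712] v=[1.3440 -1.3440]
Step 3: x=[3.7204 8.2796] v=[1.4579 -1.4579]
Step 4: x=[3.9415 8.0585] v=[1.1053 -1.1053]
Step 5: x=[4.0213 7.9787] v=[0.3989 -0.3989]
Step 6: x=[3.9343 8.0657] v=[-0.4352 0.4352]
Step 7: x=[3.7083 8.2917] v=[-1.1301 1.1301]
Step 8: x=[3.4156 8.5844] v=[-1.4634 1.4634]
Max displacement = 2.0213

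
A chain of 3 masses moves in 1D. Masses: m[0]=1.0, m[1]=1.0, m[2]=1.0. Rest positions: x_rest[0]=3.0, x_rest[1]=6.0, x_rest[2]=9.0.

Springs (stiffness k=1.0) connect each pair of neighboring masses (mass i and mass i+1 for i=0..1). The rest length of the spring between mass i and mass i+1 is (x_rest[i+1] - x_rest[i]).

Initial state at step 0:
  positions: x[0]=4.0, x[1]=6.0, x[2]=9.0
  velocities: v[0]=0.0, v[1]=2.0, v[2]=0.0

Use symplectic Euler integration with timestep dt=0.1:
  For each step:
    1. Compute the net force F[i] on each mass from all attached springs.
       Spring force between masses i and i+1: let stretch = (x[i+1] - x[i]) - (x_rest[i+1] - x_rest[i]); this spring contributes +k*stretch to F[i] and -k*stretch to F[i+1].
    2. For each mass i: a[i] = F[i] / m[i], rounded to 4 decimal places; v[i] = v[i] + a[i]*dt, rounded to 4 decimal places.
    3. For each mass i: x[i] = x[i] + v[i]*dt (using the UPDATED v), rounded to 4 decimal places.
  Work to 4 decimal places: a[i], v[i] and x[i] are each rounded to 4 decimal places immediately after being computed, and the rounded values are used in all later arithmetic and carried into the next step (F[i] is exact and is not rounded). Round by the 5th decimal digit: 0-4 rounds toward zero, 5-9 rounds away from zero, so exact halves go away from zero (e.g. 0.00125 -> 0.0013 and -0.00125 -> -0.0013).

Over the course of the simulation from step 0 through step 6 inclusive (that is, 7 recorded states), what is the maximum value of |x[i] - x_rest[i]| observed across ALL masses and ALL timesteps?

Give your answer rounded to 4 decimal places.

Step 0: x=[4.0000 6.0000 9.0000] v=[0.0000 2.0000 0.0000]
Step 1: x=[3.9900 6.2100 9.0000] v=[-0.1000 2.1000 0.0000]
Step 2: x=[3.9722 6.4257 9.0021] v=[-0.1780 2.1570 0.0210]
Step 3: x=[3.9489 6.6426 9.0084] v=[-0.2327 2.1693 0.0634]
Step 4: x=[3.9226 6.8563 9.0211] v=[-0.2633 2.1365 0.1268]
Step 5: x=[3.8956 7.0623 9.0421] v=[-0.2699 2.0596 0.2103]
Step 6: x=[3.8703 7.2564 9.0733] v=[-0.2532 1.9409 0.3123]
Max displacement = 1.2564

Answer: 1.2564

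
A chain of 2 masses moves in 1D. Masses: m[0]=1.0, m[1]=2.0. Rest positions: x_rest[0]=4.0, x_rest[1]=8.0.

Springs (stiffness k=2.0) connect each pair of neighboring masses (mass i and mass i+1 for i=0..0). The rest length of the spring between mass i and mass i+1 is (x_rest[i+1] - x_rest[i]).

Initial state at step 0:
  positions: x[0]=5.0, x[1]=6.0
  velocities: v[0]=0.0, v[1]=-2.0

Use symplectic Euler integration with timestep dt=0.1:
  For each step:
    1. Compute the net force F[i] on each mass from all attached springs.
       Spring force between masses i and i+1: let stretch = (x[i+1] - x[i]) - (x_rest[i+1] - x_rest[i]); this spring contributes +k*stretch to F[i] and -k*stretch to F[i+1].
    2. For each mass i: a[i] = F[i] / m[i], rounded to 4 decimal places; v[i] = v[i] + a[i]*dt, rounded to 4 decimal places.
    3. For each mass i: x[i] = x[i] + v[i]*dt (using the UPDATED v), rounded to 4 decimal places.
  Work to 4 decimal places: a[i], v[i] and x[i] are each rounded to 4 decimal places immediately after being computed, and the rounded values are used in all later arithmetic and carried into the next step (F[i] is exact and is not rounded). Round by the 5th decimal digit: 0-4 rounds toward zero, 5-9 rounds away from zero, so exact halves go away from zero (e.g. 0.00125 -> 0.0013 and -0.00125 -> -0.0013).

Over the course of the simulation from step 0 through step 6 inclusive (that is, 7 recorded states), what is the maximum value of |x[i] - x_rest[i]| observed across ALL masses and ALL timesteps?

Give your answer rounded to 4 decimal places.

Answer: 2.5640

Derivation:
Step 0: x=[5.0000 6.0000] v=[0.0000 -2.0000]
Step 1: x=[4.9400 5.8300] v=[-0.6000 -1.7000]
Step 2: x=[4.8178 5.6911] v=[-1.2220 -1.3890]
Step 3: x=[4.6331 5.5835] v=[-1.8473 -1.0763]
Step 4: x=[4.3874 5.5064] v=[-2.4572 -0.7713]
Step 5: x=[4.0841 5.4581] v=[-3.0334 -0.4832]
Step 6: x=[3.7282 5.4360] v=[-3.5586 -0.2206]
Max displacement = 2.5640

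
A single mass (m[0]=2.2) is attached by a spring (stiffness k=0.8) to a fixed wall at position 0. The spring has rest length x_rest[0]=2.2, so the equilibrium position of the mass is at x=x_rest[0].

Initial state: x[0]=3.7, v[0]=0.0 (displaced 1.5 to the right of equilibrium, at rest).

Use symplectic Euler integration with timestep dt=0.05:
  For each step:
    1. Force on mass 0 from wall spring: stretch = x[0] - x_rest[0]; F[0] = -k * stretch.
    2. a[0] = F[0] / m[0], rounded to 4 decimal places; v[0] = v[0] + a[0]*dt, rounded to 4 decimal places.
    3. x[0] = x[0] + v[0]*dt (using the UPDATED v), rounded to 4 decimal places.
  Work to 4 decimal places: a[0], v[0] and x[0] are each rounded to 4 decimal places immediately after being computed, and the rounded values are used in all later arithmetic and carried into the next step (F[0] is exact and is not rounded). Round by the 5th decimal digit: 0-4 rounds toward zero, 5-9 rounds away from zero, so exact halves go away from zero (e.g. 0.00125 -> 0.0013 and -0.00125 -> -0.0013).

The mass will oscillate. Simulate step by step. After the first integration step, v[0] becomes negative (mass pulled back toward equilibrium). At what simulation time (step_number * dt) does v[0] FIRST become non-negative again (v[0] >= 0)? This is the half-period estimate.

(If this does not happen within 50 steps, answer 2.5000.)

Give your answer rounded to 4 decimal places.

Answer: 2.5000

Derivation:
Step 0: x=[3.7000] v=[0.0000]
Step 1: x=[3.6986] v=[-0.0273]
Step 2: x=[3.6959] v=[-0.0545]
Step 3: x=[3.6918] v=[-0.0817]
Step 4: x=[3.6864] v=[-0.1088]
Step 5: x=[3.6796] v=[-0.1358]
Step 6: x=[3.6715] v=[-0.1627]
Step 7: x=[3.6620] v=[-0.1895]
Step 8: x=[3.6512] v=[-0.2161]
Step 9: x=[3.6391] v=[-0.2425]
Step 10: x=[3.6257] v=[-0.2687]
Step 11: x=[3.6110] v=[-0.2946]
Step 12: x=[3.5950] v=[-0.3203]
Step 13: x=[3.5777] v=[-0.3457]
Step 14: x=[3.5592] v=[-0.3708]
Step 15: x=[3.5394] v=[-0.3955]
Step 16: x=[3.5184] v=[-0.4199]
Step 17: x=[3.4962] v=[-0.4439]
Step 18: x=[3.4728] v=[-0.4675]
Step 19: x=[3.4483] v=[-0.4906]
Step 20: x=[3.4226] v=[-0.5133]
Step 21: x=[3.3958] v=[-0.5355]
Step 22: x=[3.3679] v=[-0.5572]
Step 23: x=[3.3390] v=[-0.5784]
Step 24: x=[3.3090] v=[-0.5991]
Step 25: x=[3.2780] v=[-0.6193]
Step 26: x=[3.2461] v=[-0.6389]
Step 27: x=[3.2132] v=[-0.6579]
Step 28: x=[3.1794] v=[-0.6763]
Step 29: x=[3.1447] v=[-0.6941]
Step 30: x=[3.1091] v=[-0.7113]
Step 31: x=[3.0727] v=[-0.7278]
Step 32: x=[3.0355] v=[-0.7437]
Step 33: x=[2.9976] v=[-0.7589]
Step 34: x=[2.9589] v=[-0.7734]
Step 35: x=[2.9195] v=[-0.7872]
Step 36: x=[2.8795] v=[-0.8003]
Step 37: x=[2.8389] v=[-0.8127]
Step 38: x=[2.7977] v=[-0.8243]
Step 39: x=[2.7559] v=[-0.8352]
Step 40: x=[2.7136] v=[-0.8453]
Step 41: x=[2.6709] v=[-0.8546]
Step 42: x=[2.6277] v=[-0.8632]
Step 43: x=[2.5842] v=[-0.8710]
Step 44: x=[2.5403] v=[-0.8780]
Step 45: x=[2.4961] v=[-0.8842]
Step 46: x=[2.4516] v=[-0.8896]
Step 47: x=[2.4069] v=[-0.8942]
Step 48: x=[2.3620] v=[-0.8980]
Step 49: x=[2.3170] v=[-0.9009]
Step 50: x=[2.2719] v=[-0.9030]
v[0] did not become non-negative within 50 steps; using fallback time=2.5000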